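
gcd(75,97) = 1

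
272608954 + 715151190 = 987760144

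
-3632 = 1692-5324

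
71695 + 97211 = 168906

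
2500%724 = 328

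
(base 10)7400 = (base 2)1110011101000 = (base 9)11132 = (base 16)1ce8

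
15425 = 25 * 617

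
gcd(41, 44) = 1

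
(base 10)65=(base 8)101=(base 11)5a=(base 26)2d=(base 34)1v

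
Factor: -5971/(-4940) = 2^(-2)*5^(-1)*7^1*13^(-1)*19^(-1)*853^1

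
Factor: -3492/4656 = -1 * 2^(-2) * 3^1 = -3/4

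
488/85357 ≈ 0.00572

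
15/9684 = 5/3228 ≈ 0.00155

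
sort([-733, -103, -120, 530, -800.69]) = [-800.69, -733, -120, -103, 530]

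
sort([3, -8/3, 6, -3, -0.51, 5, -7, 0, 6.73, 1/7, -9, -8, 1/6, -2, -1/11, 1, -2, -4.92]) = [-9, -8, -7, -4.92, -3, -8/3, -2, -2, -0.51, -1/11, 0, 1/7, 1/6, 1, 3, 5, 6, 6.73]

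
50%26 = 24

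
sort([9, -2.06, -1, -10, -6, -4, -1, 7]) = [-10, -6, -4, -2.06, -1, -1, 7, 9]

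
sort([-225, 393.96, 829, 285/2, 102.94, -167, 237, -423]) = [-423, -225, -167, 102.94, 285/2, 237, 393.96, 829]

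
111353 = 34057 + 77296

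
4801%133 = 13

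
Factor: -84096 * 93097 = -1 * 2^7 * 3^2 * 73^1 * 93097^1 = -7829085312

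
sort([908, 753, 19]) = [19, 753, 908]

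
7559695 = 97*77935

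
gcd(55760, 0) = 55760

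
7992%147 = 54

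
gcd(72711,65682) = 9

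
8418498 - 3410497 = 5008001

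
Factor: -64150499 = -1*7^1*367^1*24971^1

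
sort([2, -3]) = [-3, 2]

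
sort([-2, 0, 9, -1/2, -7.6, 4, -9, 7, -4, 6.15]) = [-9, -7.6, -4, -2, -1/2, 0, 4, 6.15, 7, 9]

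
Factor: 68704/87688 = 2^2 * 19^1 * 97^(-1) = 76/97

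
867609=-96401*(-9)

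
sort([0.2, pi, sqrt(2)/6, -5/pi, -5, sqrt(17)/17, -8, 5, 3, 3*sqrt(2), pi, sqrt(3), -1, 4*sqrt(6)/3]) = [-8, -5, -5/pi, -1, 0.2, sqrt(2)/6, sqrt(17)/17, sqrt(3), 3, pi, pi, 4*sqrt(6)/3, 3*sqrt(2), 5]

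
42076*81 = 3408156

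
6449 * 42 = 270858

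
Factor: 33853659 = 3^1 * 7^2 * 41^2 * 137^1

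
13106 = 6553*2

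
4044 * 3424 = 13846656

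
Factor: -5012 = -1*2^2*7^1*179^1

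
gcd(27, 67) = 1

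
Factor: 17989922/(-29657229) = -1*2^1*3^(-1)*7^(-1)*19^1*43^(-1)*32843^(-1)*473419^1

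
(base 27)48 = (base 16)74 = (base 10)116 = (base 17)6e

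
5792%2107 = 1578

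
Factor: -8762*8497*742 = -1*2^2*7^1*13^1*29^1*53^1*293^1*337^1 = -55242429788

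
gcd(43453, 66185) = 1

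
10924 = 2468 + 8456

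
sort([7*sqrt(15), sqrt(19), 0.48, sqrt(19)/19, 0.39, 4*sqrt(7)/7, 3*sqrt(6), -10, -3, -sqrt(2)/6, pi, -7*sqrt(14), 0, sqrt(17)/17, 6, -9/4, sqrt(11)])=[-7*sqrt(14), -10, -3, -9/4, -sqrt(2)/6, 0, sqrt(19)/19, sqrt(17)/17, 0.39, 0.48, 4*sqrt(7)/7, pi, sqrt(11), sqrt(19), 6, 3*sqrt(6), 7*sqrt(15)]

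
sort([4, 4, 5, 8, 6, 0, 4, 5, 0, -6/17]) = [-6/17, 0, 0, 4, 4, 4, 5, 5, 6, 8]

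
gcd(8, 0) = 8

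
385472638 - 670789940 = -285317302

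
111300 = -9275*(-12)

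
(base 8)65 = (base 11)49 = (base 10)53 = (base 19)2f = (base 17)32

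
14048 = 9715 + 4333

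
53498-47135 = 6363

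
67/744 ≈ 0.0901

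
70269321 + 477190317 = 547459638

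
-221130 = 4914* (-45)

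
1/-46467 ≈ -0.0000215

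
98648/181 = 545 + 3/181 ≈ 545.02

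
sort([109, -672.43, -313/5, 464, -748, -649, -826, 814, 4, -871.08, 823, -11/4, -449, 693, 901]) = [-871.08, -826, -748, -672.43, -649, -449, -313/5, -11/4, 4, 109, 464, 693, 814, 823, 901]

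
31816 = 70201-38385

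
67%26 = 15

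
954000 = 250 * 3816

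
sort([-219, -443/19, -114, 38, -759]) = [-759, -219, -114, -443/19, 38]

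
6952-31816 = -24864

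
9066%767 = 629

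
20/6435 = 4/1287 ≈ 0.00311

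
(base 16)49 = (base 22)37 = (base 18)41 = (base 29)2f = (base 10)73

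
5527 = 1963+3564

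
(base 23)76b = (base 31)408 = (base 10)3852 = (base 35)352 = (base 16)f0c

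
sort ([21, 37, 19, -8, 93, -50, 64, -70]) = [-70, -50, -8, 19, 21, 37, 64, 93]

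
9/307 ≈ 0.0293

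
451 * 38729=17466779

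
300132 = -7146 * (-42)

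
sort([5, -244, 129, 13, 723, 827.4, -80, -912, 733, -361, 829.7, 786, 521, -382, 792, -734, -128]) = [-912, -734, -382, -361, -244, -128, -80, 5, 13, 129, 521, 723, 733, 786, 792, 827.4, 829.7]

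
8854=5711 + 3143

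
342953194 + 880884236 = 1223837430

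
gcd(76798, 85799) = 1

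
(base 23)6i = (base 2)10011100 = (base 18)8c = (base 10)156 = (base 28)5g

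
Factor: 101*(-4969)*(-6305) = 5^1*13^1*97^1*101^1*4969^1 = 3164284045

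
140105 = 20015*7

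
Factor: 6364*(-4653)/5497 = -1*2^2*3^2*11^1*23^(-1)*37^1*43^1*47^1*239^(-1) = -29611692/5497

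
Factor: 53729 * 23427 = 3^2 * 13^1 * 19^1 * 137^1 * 4133^1 = 1258709283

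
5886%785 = 391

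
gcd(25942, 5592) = 2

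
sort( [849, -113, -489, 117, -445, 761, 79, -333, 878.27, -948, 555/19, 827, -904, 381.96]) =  [-948, -904, -489, -445, -333, -113, 555/19, 79, 117, 381.96, 761, 827, 849, 878.27]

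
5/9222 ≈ 0.000542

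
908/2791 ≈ 0.325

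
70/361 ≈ 0.194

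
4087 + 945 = 5032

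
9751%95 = 61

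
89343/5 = 17868 + 3/5 = 17868.60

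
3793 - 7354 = -3561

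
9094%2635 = 1189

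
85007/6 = 14167+5/6 ≈ 14167.83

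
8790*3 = 26370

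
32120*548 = 17601760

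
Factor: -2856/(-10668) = 2^1*17^1*127^(-1) = 34/127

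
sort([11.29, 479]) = [11.29, 479]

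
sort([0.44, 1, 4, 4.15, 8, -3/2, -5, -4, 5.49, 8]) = [-5, -4, -3/2, 0.44, 1, 4, 4.15, 5.49, 8, 8]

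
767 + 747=1514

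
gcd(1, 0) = 1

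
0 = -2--2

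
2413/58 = 41 + 35/58 ≈ 41.60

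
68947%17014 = 891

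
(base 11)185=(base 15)e4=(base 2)11010110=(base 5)1324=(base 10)214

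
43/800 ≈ 0.0538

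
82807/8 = 10350 + 7/8≈10350.88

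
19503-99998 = -80495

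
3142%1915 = 1227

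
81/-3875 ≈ -0.0209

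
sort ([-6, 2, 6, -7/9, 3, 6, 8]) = [-6, -7/9, 2, 3, 6, 6, 8]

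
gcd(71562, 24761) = 1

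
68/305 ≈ 0.223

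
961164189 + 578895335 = 1540059524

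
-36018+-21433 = -57451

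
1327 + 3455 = 4782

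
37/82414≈0.000449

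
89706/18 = 14951/3 ≈ 4983.67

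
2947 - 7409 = -4462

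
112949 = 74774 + 38175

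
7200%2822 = 1556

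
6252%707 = 596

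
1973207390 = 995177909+978029481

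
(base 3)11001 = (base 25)49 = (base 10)109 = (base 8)155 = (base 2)1101101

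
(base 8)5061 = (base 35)24j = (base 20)6a9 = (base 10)2609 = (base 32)2hh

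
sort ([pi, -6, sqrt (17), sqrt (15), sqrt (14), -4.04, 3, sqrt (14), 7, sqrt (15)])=[-6, -4.04, 3, pi, sqrt (14), sqrt (14), sqrt (15), sqrt (15), sqrt (17), 7]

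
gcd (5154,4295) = 859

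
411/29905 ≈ 0.0137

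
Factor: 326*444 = 2^3*3^1*37^1*163^1 = 144744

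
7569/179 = 42+51/179 ≈ 42.28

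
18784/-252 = -4696/63 ≈ -74.54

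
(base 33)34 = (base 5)403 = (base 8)147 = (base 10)103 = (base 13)7c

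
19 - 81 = -62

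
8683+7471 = 16154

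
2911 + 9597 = 12508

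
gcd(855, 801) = 9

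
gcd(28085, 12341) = 41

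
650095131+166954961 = 817050092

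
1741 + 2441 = 4182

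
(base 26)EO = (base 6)1444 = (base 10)388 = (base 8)604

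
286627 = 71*4037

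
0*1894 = 0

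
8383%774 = 643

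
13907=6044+7863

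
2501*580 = 1450580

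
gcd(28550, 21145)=5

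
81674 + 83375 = 165049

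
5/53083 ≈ 0.0000942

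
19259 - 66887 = -47628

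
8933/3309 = 2 + 2315/3309 ≈ 2.70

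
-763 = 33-796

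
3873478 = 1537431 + 2336047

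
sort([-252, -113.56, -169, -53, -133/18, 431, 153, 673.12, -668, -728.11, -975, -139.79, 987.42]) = [-975, -728.11, -668, -252, -169, -139.79, -113.56, -53, -133/18, 153, 431, 673.12, 987.42]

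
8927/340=26 + 87/340 ≈ 26.26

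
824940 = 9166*90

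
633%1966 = 633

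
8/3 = 2 + 2/3 ≈ 2.67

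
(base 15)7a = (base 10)115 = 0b1110011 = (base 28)43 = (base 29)3s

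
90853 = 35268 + 55585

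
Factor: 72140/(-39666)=-1 * 2^1 * 3^(-1) * 5^1 * 11^(-1) * 601^(-1) * 3607^1=-36070/19833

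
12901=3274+9627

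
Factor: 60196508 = 2^2*61^1*246707^1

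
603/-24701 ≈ -0.0244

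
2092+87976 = 90068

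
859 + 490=1349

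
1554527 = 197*7891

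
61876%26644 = 8588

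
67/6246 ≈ 0.0107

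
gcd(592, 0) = 592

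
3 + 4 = 7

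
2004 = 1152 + 852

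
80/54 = 40/27 ≈ 1.48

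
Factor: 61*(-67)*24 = -1*2^3*3^1*61^1*67^1 = -98088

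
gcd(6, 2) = 2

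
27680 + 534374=562054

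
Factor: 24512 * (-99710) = -1 * 2^7 * 5^1 * 13^2 * 59^1 * 383^1 = -2444091520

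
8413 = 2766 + 5647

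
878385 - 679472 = 198913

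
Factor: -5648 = -1 * 2^4 * 353^1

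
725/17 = 42 + 11/17 ≈ 42.65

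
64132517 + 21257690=85390207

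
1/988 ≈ 0.00101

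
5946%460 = 426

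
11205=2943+8262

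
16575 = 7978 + 8597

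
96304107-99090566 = -2786459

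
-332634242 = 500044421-832678663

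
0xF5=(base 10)245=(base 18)DB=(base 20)C5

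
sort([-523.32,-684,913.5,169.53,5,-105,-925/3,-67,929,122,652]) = [-684,-523.32,-925/3,-105,-67,5,122,169.53,652,913.5,929]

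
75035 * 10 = 750350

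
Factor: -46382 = -1 * 2^1 * 7^1 * 3313^1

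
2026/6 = 337 + 2/3 ≈ 337.67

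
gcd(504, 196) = 28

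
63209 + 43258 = 106467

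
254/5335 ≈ 0.0476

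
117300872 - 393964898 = -276664026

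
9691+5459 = 15150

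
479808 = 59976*8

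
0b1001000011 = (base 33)hi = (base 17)201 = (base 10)579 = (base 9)713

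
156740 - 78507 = 78233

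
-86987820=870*(-99986)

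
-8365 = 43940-52305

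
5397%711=420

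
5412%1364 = 1320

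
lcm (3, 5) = 15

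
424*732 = 310368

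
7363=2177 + 5186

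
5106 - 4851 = 255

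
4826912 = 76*63512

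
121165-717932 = -596767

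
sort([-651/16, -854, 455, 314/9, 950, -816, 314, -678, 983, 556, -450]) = [-854, -816, -678, -450, -651/16, 314/9, 314, 455, 556, 950, 983]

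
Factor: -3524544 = -1*2^6*3^2*29^1*211^1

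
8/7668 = 2/1917 ≈ 0.00104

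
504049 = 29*17381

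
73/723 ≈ 0.101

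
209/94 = 2 + 21/94 ≈ 2.22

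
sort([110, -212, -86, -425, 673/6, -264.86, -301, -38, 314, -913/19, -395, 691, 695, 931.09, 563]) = [-425, -395, -301, -264.86, -212, -86, -913/19, -38, 110, 673/6, 314, 563, 691, 695, 931.09]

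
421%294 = 127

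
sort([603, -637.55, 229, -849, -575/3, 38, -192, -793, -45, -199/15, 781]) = [-849, -793, -637.55, -192, -575/3, -45, -199/15, 38, 229, 603, 781]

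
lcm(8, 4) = 8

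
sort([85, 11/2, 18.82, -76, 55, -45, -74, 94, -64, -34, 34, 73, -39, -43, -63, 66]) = [-76, -74, -64, -63, -45, -43, -39, -34, 11/2, 18.82, 34, 55, 66, 73, 85, 94]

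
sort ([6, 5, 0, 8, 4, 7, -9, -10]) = [-10, -9, 0, 4, 5, 6, 7, 8]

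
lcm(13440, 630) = 40320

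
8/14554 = 4/7277 ≈ 0.000550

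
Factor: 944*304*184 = 2^11*19^1*23^1*59^1 = 52803584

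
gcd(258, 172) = 86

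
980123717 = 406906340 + 573217377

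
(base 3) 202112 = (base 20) 17e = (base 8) 1052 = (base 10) 554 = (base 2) 1000101010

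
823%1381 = 823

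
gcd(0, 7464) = 7464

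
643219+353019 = 996238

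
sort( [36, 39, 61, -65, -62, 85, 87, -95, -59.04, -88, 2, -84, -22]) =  [-95, -88, -84, -65, -62, -59.04, -22, 2, 36, 39, 61, 85, 87]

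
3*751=2253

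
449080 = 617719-168639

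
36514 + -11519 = 24995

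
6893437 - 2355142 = 4538295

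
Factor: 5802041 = 7^2 * 118409^1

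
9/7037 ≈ 0.00128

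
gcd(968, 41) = 1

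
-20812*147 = -3059364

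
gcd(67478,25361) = 1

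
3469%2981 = 488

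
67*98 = 6566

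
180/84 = 15/7 ≈ 2.14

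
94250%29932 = 4454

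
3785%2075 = 1710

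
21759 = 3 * 7253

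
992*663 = 657696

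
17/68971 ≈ 0.000246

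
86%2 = 0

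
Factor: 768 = 2^8 * 3^1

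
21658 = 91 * 238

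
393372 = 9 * 43708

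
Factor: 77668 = 2^2 * 19417^1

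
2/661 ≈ 0.00303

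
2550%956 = 638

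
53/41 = 1 + 12/41 ≈ 1.29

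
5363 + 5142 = 10505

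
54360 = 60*906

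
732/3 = 244 = 244.00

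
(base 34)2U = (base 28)3E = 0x62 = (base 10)98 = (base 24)42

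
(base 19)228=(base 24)180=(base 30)pi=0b1100000000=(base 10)768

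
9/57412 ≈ 0.000157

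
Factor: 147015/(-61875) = -1 * 3^3 * 5^(-3) * 11^1 = -297/125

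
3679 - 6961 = -3282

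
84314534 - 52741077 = 31573457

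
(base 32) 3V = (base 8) 177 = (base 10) 127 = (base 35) 3M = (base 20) 67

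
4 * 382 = 1528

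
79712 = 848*94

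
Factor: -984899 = -1 * 53^1 * 18583^1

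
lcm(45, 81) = 405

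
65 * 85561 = 5561465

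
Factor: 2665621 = 7^1 * 380803^1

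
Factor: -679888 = -1*2^4*11^1*3863^1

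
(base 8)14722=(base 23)cb9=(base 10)6610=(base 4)1213102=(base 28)8c2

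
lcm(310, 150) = 4650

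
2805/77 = 36 + 3/7 ≈ 36.43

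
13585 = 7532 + 6053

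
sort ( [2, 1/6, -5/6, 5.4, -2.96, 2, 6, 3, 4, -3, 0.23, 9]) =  [-3, -2.96, -5/6, 1/6, 0.23, 2, 2, 3, 4, 5.4, 6, 9]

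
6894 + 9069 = 15963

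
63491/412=154+43/412 ≈ 154.10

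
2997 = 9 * 333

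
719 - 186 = 533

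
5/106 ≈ 0.0472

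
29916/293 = 102 + 30/293 ≈ 102.10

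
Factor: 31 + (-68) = -1*37^1 = -37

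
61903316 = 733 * 84452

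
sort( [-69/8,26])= [-69/8,26]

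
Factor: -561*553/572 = -1*2^(-2)*3^1*7^1*13^(-1)*17^1*79^1 = -28203/52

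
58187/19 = 3062 + 9/19 ≈ 3062.47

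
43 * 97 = 4171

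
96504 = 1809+94695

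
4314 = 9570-5256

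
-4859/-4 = 1214 + 3/4 = 1214.75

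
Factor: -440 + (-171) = -1 * 13^1 * 47^1 = -611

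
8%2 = 0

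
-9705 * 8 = -77640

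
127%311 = 127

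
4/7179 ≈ 0.000557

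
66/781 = 6/71 ≈ 0.0845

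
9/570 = 3/190 ≈ 0.0158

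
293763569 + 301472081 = 595235650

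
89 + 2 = 91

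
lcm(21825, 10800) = 1047600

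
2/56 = 1/28 ≈ 0.0357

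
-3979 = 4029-8008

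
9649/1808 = 5 + 609/1808 ≈ 5.34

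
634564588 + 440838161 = 1075402749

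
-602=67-669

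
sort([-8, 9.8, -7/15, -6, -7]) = [-8, -7, -6, -7/15, 9.8]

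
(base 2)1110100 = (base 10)116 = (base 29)40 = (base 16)74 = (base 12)98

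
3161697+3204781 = 6366478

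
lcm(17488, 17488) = 17488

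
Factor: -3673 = -1*3673^1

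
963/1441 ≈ 0.668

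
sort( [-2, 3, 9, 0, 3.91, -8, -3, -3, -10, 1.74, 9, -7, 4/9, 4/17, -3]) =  [-10, -8, -7, -3, -3, -3, -2, 0, 4/17, 4/9, 1.74, 3, 3.91, 9, 9]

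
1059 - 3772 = -2713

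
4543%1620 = 1303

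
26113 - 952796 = -926683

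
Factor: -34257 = -1 * 3^1 * 19^1 * 601^1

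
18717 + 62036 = 80753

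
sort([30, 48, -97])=[-97, 30, 48]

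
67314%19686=8256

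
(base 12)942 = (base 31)1cd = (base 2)10101000010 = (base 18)42e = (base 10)1346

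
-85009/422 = -201 - 187/422 ≈ -201.44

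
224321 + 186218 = 410539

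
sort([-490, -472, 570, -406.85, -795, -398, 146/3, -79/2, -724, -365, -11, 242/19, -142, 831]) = [-795, -724, -490, -472, -406.85, -398, -365, -142, -79/2, -11, 242/19, 146/3, 570, 831]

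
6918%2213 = 279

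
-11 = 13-24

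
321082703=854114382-533031679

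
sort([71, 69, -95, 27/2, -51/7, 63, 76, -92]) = [-95, -92, -51/7, 27/2, 63, 69, 71, 76]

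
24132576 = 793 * 30432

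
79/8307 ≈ 0.00951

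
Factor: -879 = -1*3^1*293^1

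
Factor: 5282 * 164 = 2^3 * 19^1 * 41^1 * 139^1 = 866248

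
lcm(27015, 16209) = 81045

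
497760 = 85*5856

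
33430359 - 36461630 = -3031271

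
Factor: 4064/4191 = 2^5*3^(-1)*11^(-1) = 32/33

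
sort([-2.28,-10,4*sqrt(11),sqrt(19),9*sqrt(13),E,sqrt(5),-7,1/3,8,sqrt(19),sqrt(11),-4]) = [-10,-7,-4,-2.28,1/3,sqrt(5),E,sqrt(11),sqrt(19),sqrt(19),8,4*sqrt(11),9*sqrt(13)]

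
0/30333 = 0 = 0.00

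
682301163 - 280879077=401422086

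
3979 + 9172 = 13151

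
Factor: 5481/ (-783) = -1 * 7^1 = -7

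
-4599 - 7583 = -12182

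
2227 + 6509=8736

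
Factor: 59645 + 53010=5^1 * 22531^1=112655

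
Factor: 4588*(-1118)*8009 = -1*2^3*13^1*31^1*37^1*43^1*8009^1 = -41081236456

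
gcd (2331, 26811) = 9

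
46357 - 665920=-619563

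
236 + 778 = 1014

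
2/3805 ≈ 0.000526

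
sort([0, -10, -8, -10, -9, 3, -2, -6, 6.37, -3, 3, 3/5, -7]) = [-10, -10, -9, -8, -7, -6, -3, -2, 0, 3/5, 3, 3, 6.37]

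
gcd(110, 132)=22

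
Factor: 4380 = 2^2*3^1*5^1*73^1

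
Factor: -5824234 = -1*2^1*13^1*17^1*13177^1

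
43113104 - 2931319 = 40181785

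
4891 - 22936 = -18045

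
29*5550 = 160950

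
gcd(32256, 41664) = 1344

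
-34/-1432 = 17/716 ≈ 0.0237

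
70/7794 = 35/3897 ≈ 0.00898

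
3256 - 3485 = -229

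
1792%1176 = 616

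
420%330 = 90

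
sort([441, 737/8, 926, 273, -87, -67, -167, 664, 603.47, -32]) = [-167, -87, -67, -32, 737/8, 273, 441, 603.47, 664, 926]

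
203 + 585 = 788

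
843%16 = 11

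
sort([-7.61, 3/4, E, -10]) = [-10, -7.61, 3/4, E]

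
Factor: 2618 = 2^1*7^1*11^1*17^1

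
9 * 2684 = 24156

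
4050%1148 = 606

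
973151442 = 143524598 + 829626844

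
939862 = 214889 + 724973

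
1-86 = -85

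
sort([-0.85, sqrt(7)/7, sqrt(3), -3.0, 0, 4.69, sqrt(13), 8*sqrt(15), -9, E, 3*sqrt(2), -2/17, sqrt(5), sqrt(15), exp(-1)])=[-9, -3.0, -0.85, -2/17, 0, exp(-1), sqrt(7)/7, sqrt(3), sqrt(5), E, sqrt(13), sqrt(15), 3*sqrt(2), 4.69, 8*sqrt(15)]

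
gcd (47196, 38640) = 276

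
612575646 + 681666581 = 1294242227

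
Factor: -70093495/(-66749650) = 2^(-1)*5^(-1)*11^(-3)*17^(-1)*59^(-1)*101^1*138799^1 = 14018699/13349930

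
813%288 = 237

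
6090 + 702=6792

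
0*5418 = 0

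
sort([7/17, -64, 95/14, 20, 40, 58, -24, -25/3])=[-64, -24, -25/3, 7/17, 95/14, 20, 40, 58]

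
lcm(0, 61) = 0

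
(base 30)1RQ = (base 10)1736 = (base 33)1JK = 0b11011001000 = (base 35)1EL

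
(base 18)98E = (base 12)1942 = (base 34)2ME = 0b110000000010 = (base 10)3074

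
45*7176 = 322920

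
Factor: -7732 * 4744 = -1 * 2^5 * 593^1 * 1933^1 = -36680608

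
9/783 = 1/87 ≈ 0.0115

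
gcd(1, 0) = 1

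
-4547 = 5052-9599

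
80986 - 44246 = 36740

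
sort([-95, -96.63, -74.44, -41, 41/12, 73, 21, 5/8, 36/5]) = [-96.63, -95, -74.44, -41, 5/8, 41/12, 36/5, 21, 73]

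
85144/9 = 9460 + 4/9 ≈ 9460.44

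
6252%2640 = 972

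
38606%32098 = 6508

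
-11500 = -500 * 23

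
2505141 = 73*34317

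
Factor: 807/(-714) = -1 * 2^(-1) * 7^(-1) * 17^(-1) * 269^1 = -269/238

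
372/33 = 11+3/11 ≈ 11.27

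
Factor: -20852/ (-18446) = 2^1*13^1*23^ (-1) = 26/23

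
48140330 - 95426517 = -47286187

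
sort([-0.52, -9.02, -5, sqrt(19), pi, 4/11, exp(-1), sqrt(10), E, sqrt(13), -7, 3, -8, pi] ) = [-9.02, -8, -7, -5, -0.52, 4/11, exp(-1), E, 3, pi, pi, sqrt(10), sqrt(13), sqrt(19)] 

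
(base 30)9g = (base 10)286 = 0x11e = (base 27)ag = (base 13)190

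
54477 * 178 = 9696906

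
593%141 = 29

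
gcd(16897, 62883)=1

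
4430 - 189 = 4241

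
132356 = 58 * 2282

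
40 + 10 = 50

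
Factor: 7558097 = 7558097^1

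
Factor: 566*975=2^1*3^1*5^2*13^1*283^1=551850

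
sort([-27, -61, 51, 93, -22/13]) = [-61, -27, -22/13, 51, 93]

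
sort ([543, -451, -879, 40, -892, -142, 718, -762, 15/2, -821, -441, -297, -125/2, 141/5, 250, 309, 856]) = [-892, -879, -821, -762, -451, -441, -297, -142, -125/2, 15/2, 141/5, 40, 250, 309, 543, 718, 856]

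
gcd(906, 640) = 2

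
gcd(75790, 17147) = 13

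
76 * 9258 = 703608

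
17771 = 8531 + 9240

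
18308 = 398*46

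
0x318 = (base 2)1100011000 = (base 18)280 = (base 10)792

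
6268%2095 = 2078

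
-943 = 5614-6557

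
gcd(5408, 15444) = 52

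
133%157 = 133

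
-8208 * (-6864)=56339712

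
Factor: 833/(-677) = -1*7^2*17^1*677^(-1)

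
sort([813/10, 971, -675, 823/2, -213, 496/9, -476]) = [-675, -476, -213, 496/9, 813/10, 823/2, 971]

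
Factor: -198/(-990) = 5^(-1) = 1/5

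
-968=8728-9696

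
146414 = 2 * 73207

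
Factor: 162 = 2^1*3^4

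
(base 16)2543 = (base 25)f6e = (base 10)9539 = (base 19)1781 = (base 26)e2n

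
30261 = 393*77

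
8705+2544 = 11249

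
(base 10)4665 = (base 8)11071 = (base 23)8ij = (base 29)5fp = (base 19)cha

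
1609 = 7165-5556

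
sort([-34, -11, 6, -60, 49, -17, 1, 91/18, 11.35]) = [-60, -34, -17, -11, 1, 91/18, 6, 11.35, 49]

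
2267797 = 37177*61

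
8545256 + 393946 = 8939202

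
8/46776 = 1/5847 ≈ 0.000171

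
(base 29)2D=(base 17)43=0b1000111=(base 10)71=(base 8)107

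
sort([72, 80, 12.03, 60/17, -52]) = [-52, 60/17, 12.03, 72, 80]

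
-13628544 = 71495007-85123551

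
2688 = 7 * 384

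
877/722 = 1 + 155/722 ≈ 1.21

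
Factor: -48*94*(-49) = 2^5*3^1*7^2*47^1 = 221088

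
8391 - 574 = 7817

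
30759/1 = 30759 = 30759.00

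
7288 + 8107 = 15395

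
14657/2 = 7328 + 1/2 = 7328.50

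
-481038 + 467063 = -13975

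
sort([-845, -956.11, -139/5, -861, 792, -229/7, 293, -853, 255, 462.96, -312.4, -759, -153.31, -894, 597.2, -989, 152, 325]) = [-989, -956.11, -894, -861, -853, -845, -759, -312.4, -153.31, -229/7, -139/5, 152, 255, 293, 325, 462.96, 597.2, 792]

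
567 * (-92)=-52164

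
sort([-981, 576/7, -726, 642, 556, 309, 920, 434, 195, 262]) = [-981, -726, 576/7, 195, 262, 309, 434, 556, 642, 920]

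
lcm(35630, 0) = 0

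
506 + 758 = 1264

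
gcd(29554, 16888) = 4222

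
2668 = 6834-4166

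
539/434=77/62 ≈ 1.24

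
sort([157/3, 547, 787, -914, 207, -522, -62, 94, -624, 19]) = [-914, -624, -522, -62, 19, 157/3, 94, 207, 547, 787]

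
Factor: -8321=-1*53^1*157^1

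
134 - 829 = -695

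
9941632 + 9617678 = 19559310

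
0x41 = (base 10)65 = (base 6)145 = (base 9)72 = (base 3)2102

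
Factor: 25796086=2^1 * 12898043^1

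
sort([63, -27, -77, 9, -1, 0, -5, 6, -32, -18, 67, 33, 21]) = [-77, -32, -27, -18, -5, -1, 0, 6, 9, 21, 33, 63, 67]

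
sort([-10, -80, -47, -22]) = [-80, -47, -22, -10]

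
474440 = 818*580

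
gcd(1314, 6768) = 18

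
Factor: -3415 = -1 * 5^1 * 683^1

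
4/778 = 2/389 ≈ 0.00514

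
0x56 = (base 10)86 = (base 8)126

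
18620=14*1330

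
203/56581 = 29/8083 ≈ 0.00359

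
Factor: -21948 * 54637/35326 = -1 * 2^1 * 3^1 * 11^1 * 17^(-1) * 31^1 * 59^1 * 1039^(-1) * 4967^1 = -599586438/17663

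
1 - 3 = -2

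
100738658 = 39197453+61541205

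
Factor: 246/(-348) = -1 * 2^(-1) * 29^(-1) * 41^1 = -41/58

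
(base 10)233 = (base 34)6t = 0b11101001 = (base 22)ad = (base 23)a3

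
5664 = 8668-3004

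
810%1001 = 810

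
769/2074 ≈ 0.371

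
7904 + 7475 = 15379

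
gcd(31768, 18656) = 88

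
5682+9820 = 15502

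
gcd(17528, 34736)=8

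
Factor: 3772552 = 2^3 * 7^1 * 23^1 * 29^1 * 101^1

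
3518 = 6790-3272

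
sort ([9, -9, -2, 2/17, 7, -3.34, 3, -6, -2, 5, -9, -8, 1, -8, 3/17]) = [-9, -9, -8, -8, -6, -3.34, -2, -2, 2/17, 3/17, 1, 3, 5, 7, 9]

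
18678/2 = 9339 = 9339.00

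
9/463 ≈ 0.0194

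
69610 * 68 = 4733480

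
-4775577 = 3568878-8344455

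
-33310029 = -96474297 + 63164268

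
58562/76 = 770 + 21/38 ≈ 770.55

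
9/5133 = 3/1711 ≈ 0.00175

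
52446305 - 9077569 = 43368736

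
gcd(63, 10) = 1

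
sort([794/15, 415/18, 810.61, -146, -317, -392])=[-392, -317, -146, 415/18, 794/15, 810.61]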